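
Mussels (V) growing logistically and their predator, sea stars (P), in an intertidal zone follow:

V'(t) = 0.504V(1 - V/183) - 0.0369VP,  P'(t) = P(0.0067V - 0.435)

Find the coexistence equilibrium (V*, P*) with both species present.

From dP/dt = 0 with P > 0: 0.0067V* = 0.435, so V* = 64.9.
Substitute into dV/dt = 0: 0.504(1 - 64.9/183) = 0.0369P*.
The bracket is 0.645, giving P* = 0.325/0.0369 = 8.81.

V* ≈ 64.9, P* ≈ 8.81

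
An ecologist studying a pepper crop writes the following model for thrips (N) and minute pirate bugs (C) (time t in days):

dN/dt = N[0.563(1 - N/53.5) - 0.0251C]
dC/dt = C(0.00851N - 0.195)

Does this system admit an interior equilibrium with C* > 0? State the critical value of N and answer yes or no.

Threshold N = 22.9; K > 22.9, so yes, the predator persists.

The predator equation gives dC/dt > 0 only when N > 0.195/0.00851 = 22.9.
Without the predator, N → K = 53.5. Since 53.5 > 22.9, the predator can invade and persist.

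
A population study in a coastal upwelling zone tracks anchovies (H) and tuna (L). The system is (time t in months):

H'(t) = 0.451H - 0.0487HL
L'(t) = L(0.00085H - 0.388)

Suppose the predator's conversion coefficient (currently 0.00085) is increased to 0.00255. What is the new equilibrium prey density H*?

At the interior fixed point, setting dL/dt = 0 with L > 0 fixes H* = (predator death rate)/(HL coefficient) — independent of the other coefficients.
With the change, H* = 0.388/0.00255 = 152; it falls from 456.

H* ≈ 152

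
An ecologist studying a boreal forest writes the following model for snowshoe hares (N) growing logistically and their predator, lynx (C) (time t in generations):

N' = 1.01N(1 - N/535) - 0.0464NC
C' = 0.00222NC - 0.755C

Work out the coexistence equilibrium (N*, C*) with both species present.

From dC/dt = 0 with C > 0: 0.00222N* = 0.755, so N* = 340.
Substitute into dN/dt = 0: 1.01(1 - 340/535) = 0.0464C*.
The bracket is 0.364, giving C* = 0.368/0.0464 = 7.93.

N* ≈ 340, C* ≈ 7.93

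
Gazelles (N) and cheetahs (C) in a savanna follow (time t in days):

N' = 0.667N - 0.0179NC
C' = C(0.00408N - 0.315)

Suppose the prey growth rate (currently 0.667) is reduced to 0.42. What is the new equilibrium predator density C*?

At the interior fixed point, setting dN/dt = 0 with N > 0 fixes C* = (prey growth rate)/(NC coefficient) — independent of the other coefficients.
With the change, C* = 0.42/0.0179 = 23.5; it falls from 37.3.

C* ≈ 23.5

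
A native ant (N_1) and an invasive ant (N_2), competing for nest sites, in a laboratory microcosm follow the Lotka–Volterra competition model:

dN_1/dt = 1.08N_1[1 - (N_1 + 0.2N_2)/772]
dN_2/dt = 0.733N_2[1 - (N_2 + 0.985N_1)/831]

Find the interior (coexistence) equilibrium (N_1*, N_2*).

N_1* ≈ 754, N_2* ≈ 87.9

Setting both brackets to zero gives the nullclines N_1 + 0.2N_2 = 772 and 0.985N_1 + N_2 = 831.
Substituting N_2 = 831 - 0.985N_1 into the first: N_1(1 - 0.2·0.985) = 772 - 0.2·831.
So N_1* = 606/0.803 = 754, and then N_2* = 831 - 0.985·754 = 87.9.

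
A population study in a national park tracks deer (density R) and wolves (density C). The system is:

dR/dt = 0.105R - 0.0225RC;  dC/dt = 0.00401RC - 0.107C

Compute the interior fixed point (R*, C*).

R* ≈ 26.7, C* ≈ 4.67

Set dC/dt = 0 with C > 0: 0.00401R - 0.107 = 0, so R* = 0.107/0.00401 = 26.7.
Set dR/dt = 0 with R > 0: 0.105 - 0.0225C = 0, so C* = 0.105/0.0225 = 4.67.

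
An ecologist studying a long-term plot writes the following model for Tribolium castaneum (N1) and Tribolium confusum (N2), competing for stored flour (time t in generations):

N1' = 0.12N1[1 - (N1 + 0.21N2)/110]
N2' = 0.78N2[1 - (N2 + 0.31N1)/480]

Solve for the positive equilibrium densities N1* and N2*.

N1* ≈ 9.84, N2* ≈ 477

Setting both brackets to zero gives the nullclines N1 + 0.21N2 = 110 and 0.31N1 + N2 = 480.
Substituting N2 = 480 - 0.31N1 into the first: N1(1 - 0.21·0.31) = 110 - 0.21·480.
So N1* = 9.2/0.935 = 9.84, and then N2* = 480 - 0.31·9.84 = 477.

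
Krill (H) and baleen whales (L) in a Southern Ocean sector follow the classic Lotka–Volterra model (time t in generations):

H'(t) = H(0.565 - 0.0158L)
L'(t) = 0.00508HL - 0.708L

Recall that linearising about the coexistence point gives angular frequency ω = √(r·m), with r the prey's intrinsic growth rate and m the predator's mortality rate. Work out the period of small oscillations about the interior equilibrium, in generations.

Here r = 0.565 and m = 0.708, so r·m = 0.4.
ω = √0.4 = 0.632 per generation, hence T = 2π/ω ≈ 9.93 generations.

T ≈ 9.93 generations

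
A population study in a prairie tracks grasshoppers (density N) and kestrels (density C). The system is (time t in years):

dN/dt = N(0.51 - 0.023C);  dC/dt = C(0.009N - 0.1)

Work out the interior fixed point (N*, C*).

Set dC/dt = 0 with C > 0: 0.009N - 0.1 = 0, so N* = 0.1/0.009 = 11.1.
Set dN/dt = 0 with N > 0: 0.51 - 0.023C = 0, so C* = 0.51/0.023 = 22.2.

N* ≈ 11.1, C* ≈ 22.2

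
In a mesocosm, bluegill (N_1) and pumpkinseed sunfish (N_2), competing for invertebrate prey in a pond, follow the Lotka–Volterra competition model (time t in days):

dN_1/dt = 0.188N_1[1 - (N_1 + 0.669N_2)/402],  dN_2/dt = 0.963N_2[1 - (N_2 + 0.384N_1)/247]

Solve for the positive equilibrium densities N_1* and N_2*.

Setting both brackets to zero gives the nullclines N_1 + 0.669N_2 = 402 and 0.384N_1 + N_2 = 247.
Substituting N_2 = 247 - 0.384N_1 into the first: N_1(1 - 0.669·0.384) = 402 - 0.669·247.
So N_1* = 237/0.743 = 319, and then N_2* = 247 - 0.384·319 = 125.

N_1* ≈ 319, N_2* ≈ 125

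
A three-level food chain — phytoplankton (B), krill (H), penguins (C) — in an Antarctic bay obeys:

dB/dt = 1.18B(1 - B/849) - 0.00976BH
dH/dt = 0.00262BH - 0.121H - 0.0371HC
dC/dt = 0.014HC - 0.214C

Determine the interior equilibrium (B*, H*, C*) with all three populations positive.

B* ≈ 742, H* ≈ 15.3, C* ≈ 49.1

From dC/dt = 0: 0.014H* = 0.214, so H* = 15.3.
From dB/dt = 0: 1.18(1 - B*/849) = 0.00976·15.3, giving B* = 849·(1 - 0.126) = 742.
From dH/dt = 0: 0.00262·742 - 0.121 = 0.0371C*, so C* = 1.82/0.0371 = 49.1.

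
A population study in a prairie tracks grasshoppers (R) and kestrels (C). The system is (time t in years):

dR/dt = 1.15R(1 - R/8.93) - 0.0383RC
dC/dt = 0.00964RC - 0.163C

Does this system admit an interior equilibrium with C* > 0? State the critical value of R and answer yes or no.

The predator equation gives dC/dt > 0 only when R > 0.163/0.00964 = 16.9.
Without the predator, R → K = 8.93. Since 8.93 < 16.9, the predator cannot invade.

Threshold R = 16.9; K < 16.9, so no, the predator goes extinct.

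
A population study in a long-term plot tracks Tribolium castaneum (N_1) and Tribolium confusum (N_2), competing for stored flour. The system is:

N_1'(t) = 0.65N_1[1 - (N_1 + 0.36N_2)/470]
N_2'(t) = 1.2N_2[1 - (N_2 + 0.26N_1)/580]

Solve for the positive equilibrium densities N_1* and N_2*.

N_1* ≈ 288, N_2* ≈ 505

Setting both brackets to zero gives the nullclines N_1 + 0.36N_2 = 470 and 0.26N_1 + N_2 = 580.
Substituting N_2 = 580 - 0.26N_1 into the first: N_1(1 - 0.36·0.26) = 470 - 0.36·580.
So N_1* = 261/0.906 = 288, and then N_2* = 580 - 0.26·288 = 505.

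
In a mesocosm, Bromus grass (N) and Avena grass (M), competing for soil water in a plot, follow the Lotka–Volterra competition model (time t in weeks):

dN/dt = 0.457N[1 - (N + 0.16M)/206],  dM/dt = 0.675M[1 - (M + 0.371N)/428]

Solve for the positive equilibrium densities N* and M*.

N* ≈ 146, M* ≈ 374

Setting both brackets to zero gives the nullclines N + 0.16M = 206 and 0.371N + M = 428.
Substituting M = 428 - 0.371N into the first: N(1 - 0.16·0.371) = 206 - 0.16·428.
So N* = 138/0.941 = 146, and then M* = 428 - 0.371·146 = 374.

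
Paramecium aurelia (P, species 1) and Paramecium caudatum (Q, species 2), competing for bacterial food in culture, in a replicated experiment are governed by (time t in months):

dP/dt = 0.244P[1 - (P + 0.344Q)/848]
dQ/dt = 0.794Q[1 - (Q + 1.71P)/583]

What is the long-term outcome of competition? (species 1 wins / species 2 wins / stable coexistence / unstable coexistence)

species 1 excludes species 2

Compare the nullcline intercepts: K1/α12 = 848/0.344 = 2470 > K2 = 583; K2/α21 = 583/1.71 = 341 < K1 = 848.
Since the inequalities point opposite ways, species 1 can invade but species 2 cannot.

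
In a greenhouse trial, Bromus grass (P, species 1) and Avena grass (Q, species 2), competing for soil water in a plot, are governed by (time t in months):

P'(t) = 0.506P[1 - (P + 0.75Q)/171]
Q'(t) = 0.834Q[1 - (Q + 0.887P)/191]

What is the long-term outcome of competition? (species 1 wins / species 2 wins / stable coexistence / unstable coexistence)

stable coexistence

Compare the nullcline intercepts: K1/α12 = 171/0.75 = 228 > K2 = 191; K2/α21 = 191/0.887 = 215 > K1 = 171.
Since both inequalities hold, each species can invade when rare, so the interior equilibrium is stable.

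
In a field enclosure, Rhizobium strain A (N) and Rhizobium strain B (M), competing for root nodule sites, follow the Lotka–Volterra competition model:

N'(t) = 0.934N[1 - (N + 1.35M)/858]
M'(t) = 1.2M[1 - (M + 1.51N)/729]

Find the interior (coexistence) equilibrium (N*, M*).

Setting both brackets to zero gives the nullclines N + 1.35M = 858 and 1.51N + M = 729.
Substituting M = 729 - 1.51N into the first: N(1 - 1.35·1.51) = 858 - 1.35·729.
So N* = -126/-1.04 = 121, and then M* = 729 - 1.51·121 = 546.

N* ≈ 121, M* ≈ 546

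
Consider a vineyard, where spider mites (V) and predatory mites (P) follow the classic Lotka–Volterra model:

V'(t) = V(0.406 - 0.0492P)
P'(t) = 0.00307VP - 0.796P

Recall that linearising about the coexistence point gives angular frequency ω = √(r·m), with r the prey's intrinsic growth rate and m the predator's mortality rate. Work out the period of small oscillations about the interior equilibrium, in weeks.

Here r = 0.406 and m = 0.796, so r·m = 0.323.
ω = √0.323 = 0.568 per week, hence T = 2π/ω ≈ 11.1 weeks.

T ≈ 11.1 weeks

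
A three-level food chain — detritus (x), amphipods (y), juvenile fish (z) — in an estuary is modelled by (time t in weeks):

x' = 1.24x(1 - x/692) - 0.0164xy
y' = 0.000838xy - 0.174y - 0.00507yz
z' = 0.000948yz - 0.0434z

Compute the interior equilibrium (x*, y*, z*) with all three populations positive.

From dz/dt = 0: 0.000948y* = 0.0434, so y* = 45.8.
From dx/dt = 0: 1.24(1 - x*/692) = 0.0164·45.8, giving x* = 692·(1 - 0.605) = 273.
From dy/dt = 0: 0.000838·273 - 0.174 = 0.00507z*, so z* = 0.0548/0.00507 = 10.8.

x* ≈ 273, y* ≈ 45.8, z* ≈ 10.8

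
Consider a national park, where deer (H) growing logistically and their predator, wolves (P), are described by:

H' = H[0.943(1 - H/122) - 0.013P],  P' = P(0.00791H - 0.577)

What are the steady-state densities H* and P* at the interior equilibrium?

H* ≈ 72.9, P* ≈ 29.2

From dP/dt = 0 with P > 0: 0.00791H* = 0.577, so H* = 72.9.
Substitute into dH/dt = 0: 0.943(1 - 72.9/122) = 0.013P*.
The bracket is 0.402, giving P* = 0.379/0.013 = 29.2.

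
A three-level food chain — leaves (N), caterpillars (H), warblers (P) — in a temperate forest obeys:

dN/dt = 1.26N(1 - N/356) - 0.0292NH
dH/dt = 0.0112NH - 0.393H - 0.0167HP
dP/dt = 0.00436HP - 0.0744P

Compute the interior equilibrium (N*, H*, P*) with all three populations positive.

From dP/dt = 0: 0.00436H* = 0.0744, so H* = 17.1.
From dN/dt = 0: 1.26(1 - N*/356) = 0.0292·17.1, giving N* = 356·(1 - 0.395) = 215.
From dH/dt = 0: 0.0112·215 - 0.393 = 0.0167P*, so P* = 2.02/0.0167 = 121.

N* ≈ 215, H* ≈ 17.1, P* ≈ 121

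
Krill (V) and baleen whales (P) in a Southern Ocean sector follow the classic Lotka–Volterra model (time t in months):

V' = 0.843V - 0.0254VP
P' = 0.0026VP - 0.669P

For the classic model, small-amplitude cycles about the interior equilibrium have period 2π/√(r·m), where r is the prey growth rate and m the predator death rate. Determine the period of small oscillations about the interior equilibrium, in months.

T ≈ 8.37 months

Here r = 0.843 and m = 0.669, so r·m = 0.564.
ω = √0.564 = 0.751 per month, hence T = 2π/ω ≈ 8.37 months.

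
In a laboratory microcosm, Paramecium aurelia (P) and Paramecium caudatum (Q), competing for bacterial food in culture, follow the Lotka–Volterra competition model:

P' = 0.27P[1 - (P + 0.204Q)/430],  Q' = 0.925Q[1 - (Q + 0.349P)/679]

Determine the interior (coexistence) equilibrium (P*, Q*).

Setting both brackets to zero gives the nullclines P + 0.204Q = 430 and 0.349P + Q = 679.
Substituting Q = 679 - 0.349P into the first: P(1 - 0.204·0.349) = 430 - 0.204·679.
So P* = 291/0.929 = 314, and then Q* = 679 - 0.349·314 = 569.

P* ≈ 314, Q* ≈ 569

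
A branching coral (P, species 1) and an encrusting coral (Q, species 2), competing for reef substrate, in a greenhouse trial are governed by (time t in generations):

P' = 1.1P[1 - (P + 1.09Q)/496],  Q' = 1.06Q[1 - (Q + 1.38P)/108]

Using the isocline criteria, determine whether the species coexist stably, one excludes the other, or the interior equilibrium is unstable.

species 1 excludes species 2

Compare the nullcline intercepts: K1/α12 = 496/1.09 = 455 > K2 = 108; K2/α21 = 108/1.38 = 78.3 < K1 = 496.
Since the inequalities point opposite ways, species 1 can invade but species 2 cannot.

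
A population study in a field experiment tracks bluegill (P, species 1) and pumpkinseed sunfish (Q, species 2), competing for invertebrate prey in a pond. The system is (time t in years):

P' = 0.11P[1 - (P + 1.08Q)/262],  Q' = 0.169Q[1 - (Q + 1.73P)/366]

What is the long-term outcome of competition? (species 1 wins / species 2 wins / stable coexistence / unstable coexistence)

unstable coexistence (outcome depends on initial conditions)

Compare the nullcline intercepts: K1/α12 = 262/1.08 = 243 < K2 = 366; K2/α21 = 366/1.73 = 212 < K1 = 262.
Since both are reversed, neither can invade when rare; the interior point is a saddle.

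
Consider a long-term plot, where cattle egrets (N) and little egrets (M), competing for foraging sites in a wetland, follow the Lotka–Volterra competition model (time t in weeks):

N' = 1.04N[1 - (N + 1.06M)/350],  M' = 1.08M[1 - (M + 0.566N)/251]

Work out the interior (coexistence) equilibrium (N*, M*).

Setting both brackets to zero gives the nullclines N + 1.06M = 350 and 0.566N + M = 251.
Substituting M = 251 - 0.566N into the first: N(1 - 1.06·0.566) = 350 - 1.06·251.
So N* = 83.9/0.4 = 210, and then M* = 251 - 0.566·210 = 132.

N* ≈ 210, M* ≈ 132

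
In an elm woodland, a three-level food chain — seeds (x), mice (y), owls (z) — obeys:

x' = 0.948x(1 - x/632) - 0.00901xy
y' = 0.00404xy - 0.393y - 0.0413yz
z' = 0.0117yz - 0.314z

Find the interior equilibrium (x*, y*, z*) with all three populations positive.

x* ≈ 471, y* ≈ 26.8, z* ≈ 36.5

From dz/dt = 0: 0.0117y* = 0.314, so y* = 26.8.
From dx/dt = 0: 0.948(1 - x*/632) = 0.00901·26.8, giving x* = 632·(1 - 0.255) = 471.
From dy/dt = 0: 0.00404·471 - 0.393 = 0.0413z*, so z* = 1.51/0.0413 = 36.5.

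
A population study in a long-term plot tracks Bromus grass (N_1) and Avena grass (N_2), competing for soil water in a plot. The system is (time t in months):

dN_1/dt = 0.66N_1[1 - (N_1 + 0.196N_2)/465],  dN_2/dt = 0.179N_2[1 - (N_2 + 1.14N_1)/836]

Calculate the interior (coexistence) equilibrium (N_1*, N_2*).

Setting both brackets to zero gives the nullclines N_1 + 0.196N_2 = 465 and 1.14N_1 + N_2 = 836.
Substituting N_2 = 836 - 1.14N_1 into the first: N_1(1 - 0.196·1.14) = 465 - 0.196·836.
So N_1* = 301/0.777 = 388, and then N_2* = 836 - 1.14·388 = 394.

N_1* ≈ 388, N_2* ≈ 394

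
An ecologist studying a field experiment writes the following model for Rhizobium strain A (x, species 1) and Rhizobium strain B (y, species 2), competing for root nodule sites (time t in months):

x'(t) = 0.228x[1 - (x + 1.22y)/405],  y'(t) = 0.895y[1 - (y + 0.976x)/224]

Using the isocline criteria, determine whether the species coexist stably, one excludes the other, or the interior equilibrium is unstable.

species 1 excludes species 2

Compare the nullcline intercepts: K1/α12 = 405/1.22 = 332 > K2 = 224; K2/α21 = 224/0.976 = 230 < K1 = 405.
Since the inequalities point opposite ways, species 1 can invade but species 2 cannot.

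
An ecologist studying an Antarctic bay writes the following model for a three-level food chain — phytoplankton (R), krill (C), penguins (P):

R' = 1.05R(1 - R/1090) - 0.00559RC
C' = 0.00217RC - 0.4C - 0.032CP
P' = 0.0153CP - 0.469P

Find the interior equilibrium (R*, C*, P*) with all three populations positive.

From dP/dt = 0: 0.0153C* = 0.469, so C* = 30.7.
From dR/dt = 0: 1.05(1 - R*/1090) = 0.00559·30.7, giving R* = 1090·(1 - 0.163) = 912.
From dC/dt = 0: 0.00217·912 - 0.4 = 0.032P*, so P* = 1.58/0.032 = 49.4.

R* ≈ 912, C* ≈ 30.7, P* ≈ 49.4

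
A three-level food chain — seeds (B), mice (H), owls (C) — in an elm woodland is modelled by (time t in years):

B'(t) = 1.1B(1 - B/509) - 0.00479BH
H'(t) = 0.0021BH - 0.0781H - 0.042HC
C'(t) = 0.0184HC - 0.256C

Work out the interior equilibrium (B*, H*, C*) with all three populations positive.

From dC/dt = 0: 0.0184H* = 0.256, so H* = 13.9.
From dB/dt = 0: 1.1(1 - B*/509) = 0.00479·13.9, giving B* = 509·(1 - 0.0606) = 478.
From dH/dt = 0: 0.0021·478 - 0.0781 = 0.042C*, so C* = 0.926/0.042 = 22.

B* ≈ 478, H* ≈ 13.9, C* ≈ 22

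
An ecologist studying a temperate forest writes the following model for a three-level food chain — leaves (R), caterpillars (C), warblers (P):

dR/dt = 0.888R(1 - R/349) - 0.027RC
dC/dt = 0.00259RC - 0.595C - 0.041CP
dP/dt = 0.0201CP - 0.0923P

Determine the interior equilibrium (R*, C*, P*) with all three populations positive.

From dP/dt = 0: 0.0201C* = 0.0923, so C* = 4.59.
From dR/dt = 0: 0.888(1 - R*/349) = 0.027·4.59, giving R* = 349·(1 - 0.14) = 300.
From dC/dt = 0: 0.00259·300 - 0.595 = 0.041P*, so P* = 0.183/0.041 = 4.46.

R* ≈ 300, C* ≈ 4.59, P* ≈ 4.46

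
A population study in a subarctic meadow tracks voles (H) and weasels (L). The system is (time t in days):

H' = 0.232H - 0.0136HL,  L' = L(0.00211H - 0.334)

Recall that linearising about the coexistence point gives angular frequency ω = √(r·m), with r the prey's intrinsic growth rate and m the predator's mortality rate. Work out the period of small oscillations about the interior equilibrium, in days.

Here r = 0.232 and m = 0.334, so r·m = 0.0775.
ω = √0.0775 = 0.278 per day, hence T = 2π/ω ≈ 22.6 days.

T ≈ 22.6 days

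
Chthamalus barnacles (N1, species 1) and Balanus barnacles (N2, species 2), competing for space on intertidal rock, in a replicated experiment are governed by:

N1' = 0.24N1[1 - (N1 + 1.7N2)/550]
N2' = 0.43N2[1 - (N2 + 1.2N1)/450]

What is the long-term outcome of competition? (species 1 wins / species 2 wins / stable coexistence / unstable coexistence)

unstable coexistence (outcome depends on initial conditions)

Compare the nullcline intercepts: K1/α12 = 550/1.7 = 324 < K2 = 450; K2/α21 = 450/1.2 = 375 < K1 = 550.
Since both are reversed, neither can invade when rare; the interior point is a saddle.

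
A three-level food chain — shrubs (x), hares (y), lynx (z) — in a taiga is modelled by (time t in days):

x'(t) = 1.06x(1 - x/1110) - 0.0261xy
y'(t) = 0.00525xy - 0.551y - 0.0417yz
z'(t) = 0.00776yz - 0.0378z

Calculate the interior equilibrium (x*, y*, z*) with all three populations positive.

From dz/dt = 0: 0.00776y* = 0.0378, so y* = 4.87.
From dx/dt = 0: 1.06(1 - x*/1110) = 0.0261·4.87, giving x* = 1110·(1 - 0.12) = 977.
From dy/dt = 0: 0.00525·977 - 0.551 = 0.0417z*, so z* = 4.58/0.0417 = 110.

x* ≈ 977, y* ≈ 4.87, z* ≈ 110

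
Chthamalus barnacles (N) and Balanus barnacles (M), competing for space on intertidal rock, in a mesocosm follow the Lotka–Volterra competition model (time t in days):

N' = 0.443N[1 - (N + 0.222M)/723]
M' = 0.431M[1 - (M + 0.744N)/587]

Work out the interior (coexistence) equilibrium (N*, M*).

N* ≈ 710, M* ≈ 58.8

Setting both brackets to zero gives the nullclines N + 0.222M = 723 and 0.744N + M = 587.
Substituting M = 587 - 0.744N into the first: N(1 - 0.222·0.744) = 723 - 0.222·587.
So N* = 593/0.835 = 710, and then M* = 587 - 0.744·710 = 58.8.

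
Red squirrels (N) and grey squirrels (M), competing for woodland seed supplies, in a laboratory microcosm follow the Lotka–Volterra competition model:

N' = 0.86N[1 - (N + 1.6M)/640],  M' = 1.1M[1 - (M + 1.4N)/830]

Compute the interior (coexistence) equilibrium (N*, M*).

Setting both brackets to zero gives the nullclines N + 1.6M = 640 and 1.4N + M = 830.
Substituting M = 830 - 1.4N into the first: N(1 - 1.6·1.4) = 640 - 1.6·830.
So N* = -688/-1.24 = 555, and then M* = 830 - 1.4·555 = 53.2.

N* ≈ 555, M* ≈ 53.2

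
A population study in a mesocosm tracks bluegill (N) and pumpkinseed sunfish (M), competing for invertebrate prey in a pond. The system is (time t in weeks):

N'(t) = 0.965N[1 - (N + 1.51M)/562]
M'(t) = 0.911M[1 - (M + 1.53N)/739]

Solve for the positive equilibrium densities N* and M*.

N* ≈ 423, M* ≈ 92.2

Setting both brackets to zero gives the nullclines N + 1.51M = 562 and 1.53N + M = 739.
Substituting M = 739 - 1.53N into the first: N(1 - 1.51·1.53) = 562 - 1.51·739.
So N* = -554/-1.31 = 423, and then M* = 739 - 1.53·423 = 92.2.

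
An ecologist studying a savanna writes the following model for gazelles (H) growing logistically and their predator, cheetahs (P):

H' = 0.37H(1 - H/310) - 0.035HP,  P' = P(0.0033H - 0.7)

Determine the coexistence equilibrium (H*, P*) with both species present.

From dP/dt = 0 with P > 0: 0.0033H* = 0.7, so H* = 212.
Substitute into dH/dt = 0: 0.37(1 - 212/310) = 0.035P*.
The bracket is 0.316, giving P* = 0.117/0.035 = 3.34.

H* ≈ 212, P* ≈ 3.34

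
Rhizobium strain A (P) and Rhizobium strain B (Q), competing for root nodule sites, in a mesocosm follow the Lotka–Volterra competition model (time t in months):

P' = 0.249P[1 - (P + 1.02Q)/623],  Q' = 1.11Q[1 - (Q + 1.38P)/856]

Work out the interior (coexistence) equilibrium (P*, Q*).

P* ≈ 614, Q* ≈ 9.18

Setting both brackets to zero gives the nullclines P + 1.02Q = 623 and 1.38P + Q = 856.
Substituting Q = 856 - 1.38P into the first: P(1 - 1.02·1.38) = 623 - 1.02·856.
So P* = -250/-0.408 = 614, and then Q* = 856 - 1.38·614 = 9.18.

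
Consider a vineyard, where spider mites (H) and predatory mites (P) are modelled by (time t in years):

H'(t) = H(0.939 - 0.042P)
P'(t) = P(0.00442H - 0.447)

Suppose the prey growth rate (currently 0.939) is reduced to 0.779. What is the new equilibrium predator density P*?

P* ≈ 18.5

At the interior fixed point, setting dH/dt = 0 with H > 0 fixes P* = (prey growth rate)/(HP coefficient) — independent of the other coefficients.
With the change, P* = 0.779/0.042 = 18.5; it falls from 22.4.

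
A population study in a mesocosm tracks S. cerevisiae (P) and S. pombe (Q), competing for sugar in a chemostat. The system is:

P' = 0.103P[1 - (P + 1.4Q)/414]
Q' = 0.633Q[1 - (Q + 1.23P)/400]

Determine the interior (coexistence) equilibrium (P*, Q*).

P* ≈ 202, Q* ≈ 151

Setting both brackets to zero gives the nullclines P + 1.4Q = 414 and 1.23P + Q = 400.
Substituting Q = 400 - 1.23P into the first: P(1 - 1.4·1.23) = 414 - 1.4·400.
So P* = -146/-0.722 = 202, and then Q* = 400 - 1.23·202 = 151.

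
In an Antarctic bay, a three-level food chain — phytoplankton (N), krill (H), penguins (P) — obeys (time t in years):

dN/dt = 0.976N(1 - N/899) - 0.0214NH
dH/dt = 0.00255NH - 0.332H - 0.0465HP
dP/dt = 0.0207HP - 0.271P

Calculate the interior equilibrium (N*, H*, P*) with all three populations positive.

N* ≈ 641, H* ≈ 13.1, P* ≈ 28

From dP/dt = 0: 0.0207H* = 0.271, so H* = 13.1.
From dN/dt = 0: 0.976(1 - N*/899) = 0.0214·13.1, giving N* = 899·(1 - 0.287) = 641.
From dH/dt = 0: 0.00255·641 - 0.332 = 0.0465P*, so P* = 1.3/0.0465 = 28.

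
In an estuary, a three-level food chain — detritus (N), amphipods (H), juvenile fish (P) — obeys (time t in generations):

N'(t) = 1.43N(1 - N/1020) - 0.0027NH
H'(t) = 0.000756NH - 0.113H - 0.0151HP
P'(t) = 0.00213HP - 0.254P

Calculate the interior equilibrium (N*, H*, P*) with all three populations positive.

From dP/dt = 0: 0.00213H* = 0.254, so H* = 119.
From dN/dt = 0: 1.43(1 - N*/1020) = 0.0027·119, giving N* = 1020·(1 - 0.225) = 790.
From dH/dt = 0: 0.000756·790 - 0.113 = 0.0151P*, so P* = 0.484/0.0151 = 32.1.

N* ≈ 790, H* ≈ 119, P* ≈ 32.1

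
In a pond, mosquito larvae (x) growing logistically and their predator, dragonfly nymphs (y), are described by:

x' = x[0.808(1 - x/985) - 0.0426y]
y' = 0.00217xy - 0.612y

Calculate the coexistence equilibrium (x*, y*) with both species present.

From dy/dt = 0 with y > 0: 0.00217x* = 0.612, so x* = 282.
Substitute into dx/dt = 0: 0.808(1 - 282/985) = 0.0426y*.
The bracket is 0.714, giving y* = 0.577/0.0426 = 13.5.

x* ≈ 282, y* ≈ 13.5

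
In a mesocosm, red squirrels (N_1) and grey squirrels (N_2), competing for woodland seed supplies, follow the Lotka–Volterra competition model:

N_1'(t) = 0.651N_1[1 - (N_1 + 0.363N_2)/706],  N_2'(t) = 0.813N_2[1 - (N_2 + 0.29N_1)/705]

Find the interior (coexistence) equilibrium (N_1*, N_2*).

N_1* ≈ 503, N_2* ≈ 559

Setting both brackets to zero gives the nullclines N_1 + 0.363N_2 = 706 and 0.29N_1 + N_2 = 705.
Substituting N_2 = 705 - 0.29N_1 into the first: N_1(1 - 0.363·0.29) = 706 - 0.363·705.
So N_1* = 450/0.895 = 503, and then N_2* = 705 - 0.29·503 = 559.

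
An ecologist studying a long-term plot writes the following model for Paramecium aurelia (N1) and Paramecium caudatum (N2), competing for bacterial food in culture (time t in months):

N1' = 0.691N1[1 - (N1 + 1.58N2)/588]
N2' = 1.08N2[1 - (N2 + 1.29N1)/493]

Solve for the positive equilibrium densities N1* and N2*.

N1* ≈ 184, N2* ≈ 256

Setting both brackets to zero gives the nullclines N1 + 1.58N2 = 588 and 1.29N1 + N2 = 493.
Substituting N2 = 493 - 1.29N1 into the first: N1(1 - 1.58·1.29) = 588 - 1.58·493.
So N1* = -191/-1.04 = 184, and then N2* = 493 - 1.29·184 = 256.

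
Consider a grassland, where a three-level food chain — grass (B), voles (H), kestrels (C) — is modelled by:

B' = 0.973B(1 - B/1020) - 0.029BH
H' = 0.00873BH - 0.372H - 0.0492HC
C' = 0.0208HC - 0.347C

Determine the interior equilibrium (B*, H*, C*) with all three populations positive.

B* ≈ 513, H* ≈ 16.7, C* ≈ 83.4

From dC/dt = 0: 0.0208H* = 0.347, so H* = 16.7.
From dB/dt = 0: 0.973(1 - B*/1020) = 0.029·16.7, giving B* = 1020·(1 - 0.497) = 513.
From dH/dt = 0: 0.00873·513 - 0.372 = 0.0492C*, so C* = 4.11/0.0492 = 83.4.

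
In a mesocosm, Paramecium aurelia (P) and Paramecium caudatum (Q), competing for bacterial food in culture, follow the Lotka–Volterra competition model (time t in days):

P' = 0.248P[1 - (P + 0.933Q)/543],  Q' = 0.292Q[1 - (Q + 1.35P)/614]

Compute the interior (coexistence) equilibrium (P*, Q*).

Setting both brackets to zero gives the nullclines P + 0.933Q = 543 and 1.35P + Q = 614.
Substituting Q = 614 - 1.35P into the first: P(1 - 0.933·1.35) = 543 - 0.933·614.
So P* = -29.9/-0.26 = 115, and then Q* = 614 - 1.35·115 = 459.

P* ≈ 115, Q* ≈ 459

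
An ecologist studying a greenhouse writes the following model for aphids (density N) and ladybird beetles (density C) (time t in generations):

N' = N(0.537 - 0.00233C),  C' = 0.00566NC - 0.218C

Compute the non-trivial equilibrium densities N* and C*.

N* ≈ 38.5, C* ≈ 230

Set dC/dt = 0 with C > 0: 0.00566N - 0.218 = 0, so N* = 0.218/0.00566 = 38.5.
Set dN/dt = 0 with N > 0: 0.537 - 0.00233C = 0, so C* = 0.537/0.00233 = 230.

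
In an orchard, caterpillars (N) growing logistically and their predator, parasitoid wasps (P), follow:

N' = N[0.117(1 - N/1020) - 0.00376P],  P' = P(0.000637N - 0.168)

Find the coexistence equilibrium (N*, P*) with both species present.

N* ≈ 264, P* ≈ 23.1

From dP/dt = 0 with P > 0: 0.000637N* = 0.168, so N* = 264.
Substitute into dN/dt = 0: 0.117(1 - 264/1020) = 0.00376P*.
The bracket is 0.741, giving P* = 0.0867/0.00376 = 23.1.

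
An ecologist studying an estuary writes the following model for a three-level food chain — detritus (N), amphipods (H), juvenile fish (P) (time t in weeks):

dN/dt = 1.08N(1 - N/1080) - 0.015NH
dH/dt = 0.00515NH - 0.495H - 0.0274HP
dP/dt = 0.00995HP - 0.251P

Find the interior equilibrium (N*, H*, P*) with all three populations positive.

From dP/dt = 0: 0.00995H* = 0.251, so H* = 25.2.
From dN/dt = 0: 1.08(1 - N*/1080) = 0.015·25.2, giving N* = 1080·(1 - 0.35) = 702.
From dH/dt = 0: 0.00515·702 - 0.495 = 0.0274P*, so P* = 3.12/0.0274 = 114.

N* ≈ 702, H* ≈ 25.2, P* ≈ 114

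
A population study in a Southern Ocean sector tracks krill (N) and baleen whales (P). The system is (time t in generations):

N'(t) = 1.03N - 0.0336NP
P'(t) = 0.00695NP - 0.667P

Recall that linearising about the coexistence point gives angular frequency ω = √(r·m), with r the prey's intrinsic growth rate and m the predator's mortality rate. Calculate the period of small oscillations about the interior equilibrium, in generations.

T ≈ 7.58 generations

Here r = 1.03 and m = 0.667, so r·m = 0.687.
ω = √0.687 = 0.829 per generation, hence T = 2π/ω ≈ 7.58 generations.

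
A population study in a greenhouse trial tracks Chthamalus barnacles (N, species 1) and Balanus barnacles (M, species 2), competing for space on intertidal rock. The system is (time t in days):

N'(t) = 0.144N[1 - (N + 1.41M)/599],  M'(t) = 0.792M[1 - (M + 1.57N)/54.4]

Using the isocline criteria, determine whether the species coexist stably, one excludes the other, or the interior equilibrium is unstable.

species 1 excludes species 2

Compare the nullcline intercepts: K1/α12 = 599/1.41 = 425 > K2 = 54.4; K2/α21 = 54.4/1.57 = 34.6 < K1 = 599.
Since the inequalities point opposite ways, species 1 can invade but species 2 cannot.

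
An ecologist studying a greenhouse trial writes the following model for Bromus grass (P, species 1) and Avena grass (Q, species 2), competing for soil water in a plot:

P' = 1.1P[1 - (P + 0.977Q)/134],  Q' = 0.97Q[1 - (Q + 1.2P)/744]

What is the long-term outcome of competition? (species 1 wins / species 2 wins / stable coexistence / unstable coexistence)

Compare the nullcline intercepts: K1/α12 = 134/0.977 = 137 < K2 = 744; K2/α21 = 744/1.2 = 620 > K1 = 134.
Since the inequalities point opposite ways, species 2 can invade but species 1 cannot.

species 2 excludes species 1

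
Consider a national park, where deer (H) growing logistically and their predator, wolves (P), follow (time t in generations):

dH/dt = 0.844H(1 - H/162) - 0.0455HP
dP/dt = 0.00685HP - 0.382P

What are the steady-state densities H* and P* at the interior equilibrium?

From dP/dt = 0 with P > 0: 0.00685H* = 0.382, so H* = 55.8.
Substitute into dH/dt = 0: 0.844(1 - 55.8/162) = 0.0455P*.
The bracket is 0.656, giving P* = 0.553/0.0455 = 12.2.

H* ≈ 55.8, P* ≈ 12.2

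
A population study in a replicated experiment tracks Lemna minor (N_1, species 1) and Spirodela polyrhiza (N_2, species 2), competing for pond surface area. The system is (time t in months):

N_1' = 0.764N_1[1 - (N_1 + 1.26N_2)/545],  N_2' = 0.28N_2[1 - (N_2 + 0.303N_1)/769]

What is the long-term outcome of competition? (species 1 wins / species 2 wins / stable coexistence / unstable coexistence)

Compare the nullcline intercepts: K1/α12 = 545/1.26 = 433 < K2 = 769; K2/α21 = 769/0.303 = 2540 > K1 = 545.
Since the inequalities point opposite ways, species 2 can invade but species 1 cannot.

species 2 excludes species 1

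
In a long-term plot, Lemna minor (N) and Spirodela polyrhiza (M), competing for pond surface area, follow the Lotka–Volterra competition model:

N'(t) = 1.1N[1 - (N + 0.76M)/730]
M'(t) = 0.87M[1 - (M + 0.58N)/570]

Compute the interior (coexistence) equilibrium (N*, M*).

N* ≈ 531, M* ≈ 262

Setting both brackets to zero gives the nullclines N + 0.76M = 730 and 0.58N + M = 570.
Substituting M = 570 - 0.58N into the first: N(1 - 0.76·0.58) = 730 - 0.76·570.
So N* = 297/0.559 = 531, and then M* = 570 - 0.58·531 = 262.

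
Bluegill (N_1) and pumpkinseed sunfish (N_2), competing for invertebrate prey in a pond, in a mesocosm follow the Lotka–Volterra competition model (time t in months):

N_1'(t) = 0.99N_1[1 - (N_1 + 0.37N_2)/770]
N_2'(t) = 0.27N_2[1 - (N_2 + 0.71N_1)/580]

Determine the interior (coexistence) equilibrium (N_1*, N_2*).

N_1* ≈ 753, N_2* ≈ 45.2

Setting both brackets to zero gives the nullclines N_1 + 0.37N_2 = 770 and 0.71N_1 + N_2 = 580.
Substituting N_2 = 580 - 0.71N_1 into the first: N_1(1 - 0.37·0.71) = 770 - 0.37·580.
So N_1* = 555/0.737 = 753, and then N_2* = 580 - 0.71·753 = 45.2.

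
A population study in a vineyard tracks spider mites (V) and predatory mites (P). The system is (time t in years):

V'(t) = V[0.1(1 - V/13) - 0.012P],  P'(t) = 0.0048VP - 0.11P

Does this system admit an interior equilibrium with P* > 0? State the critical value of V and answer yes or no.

The predator equation gives dP/dt > 0 only when V > 0.11/0.0048 = 22.9.
Without the predator, V → K = 13. Since 13 < 22.9, the predator cannot invade.

Threshold V = 22.9; K < 22.9, so no, the predator goes extinct.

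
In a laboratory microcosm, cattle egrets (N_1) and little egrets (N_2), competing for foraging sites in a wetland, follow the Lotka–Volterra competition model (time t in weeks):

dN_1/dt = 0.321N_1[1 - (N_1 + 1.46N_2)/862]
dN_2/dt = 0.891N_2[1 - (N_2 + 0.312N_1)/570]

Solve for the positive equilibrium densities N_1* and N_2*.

Setting both brackets to zero gives the nullclines N_1 + 1.46N_2 = 862 and 0.312N_1 + N_2 = 570.
Substituting N_2 = 570 - 0.312N_1 into the first: N_1(1 - 1.46·0.312) = 862 - 1.46·570.
So N_1* = 29.8/0.544 = 54.7, and then N_2* = 570 - 0.312·54.7 = 553.

N_1* ≈ 54.7, N_2* ≈ 553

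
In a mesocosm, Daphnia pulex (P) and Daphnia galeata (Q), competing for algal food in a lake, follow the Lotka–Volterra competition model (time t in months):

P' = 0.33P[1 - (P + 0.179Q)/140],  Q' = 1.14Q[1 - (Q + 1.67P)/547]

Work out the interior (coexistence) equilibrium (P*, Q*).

P* ≈ 60, Q* ≈ 447

Setting both brackets to zero gives the nullclines P + 0.179Q = 140 and 1.67P + Q = 547.
Substituting Q = 547 - 1.67P into the first: P(1 - 0.179·1.67) = 140 - 0.179·547.
So P* = 42.1/0.701 = 60, and then Q* = 547 - 1.67·60 = 447.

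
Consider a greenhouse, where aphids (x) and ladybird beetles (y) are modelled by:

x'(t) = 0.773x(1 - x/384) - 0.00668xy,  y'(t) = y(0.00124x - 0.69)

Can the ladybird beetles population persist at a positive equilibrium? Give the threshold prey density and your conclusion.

The predator equation gives dy/dt > 0 only when x > 0.69/0.00124 = 556.
Without the predator, x → K = 384. Since 384 < 556, the predator cannot invade.

Threshold x = 556; K < 556, so no, the predator goes extinct.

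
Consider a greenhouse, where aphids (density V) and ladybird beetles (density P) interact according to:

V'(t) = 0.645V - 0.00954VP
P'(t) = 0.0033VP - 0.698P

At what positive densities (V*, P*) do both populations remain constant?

V* ≈ 212, P* ≈ 67.6

Set dP/dt = 0 with P > 0: 0.0033V - 0.698 = 0, so V* = 0.698/0.0033 = 212.
Set dV/dt = 0 with V > 0: 0.645 - 0.00954P = 0, so P* = 0.645/0.00954 = 67.6.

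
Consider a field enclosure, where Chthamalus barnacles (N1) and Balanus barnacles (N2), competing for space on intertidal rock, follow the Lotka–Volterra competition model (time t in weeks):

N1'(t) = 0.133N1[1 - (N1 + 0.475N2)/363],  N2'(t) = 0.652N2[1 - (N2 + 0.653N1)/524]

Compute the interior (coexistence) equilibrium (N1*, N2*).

N1* ≈ 165, N2* ≈ 416

Setting both brackets to zero gives the nullclines N1 + 0.475N2 = 363 and 0.653N1 + N2 = 524.
Substituting N2 = 524 - 0.653N1 into the first: N1(1 - 0.475·0.653) = 363 - 0.475·524.
So N1* = 114/0.69 = 165, and then N2* = 524 - 0.653·165 = 416.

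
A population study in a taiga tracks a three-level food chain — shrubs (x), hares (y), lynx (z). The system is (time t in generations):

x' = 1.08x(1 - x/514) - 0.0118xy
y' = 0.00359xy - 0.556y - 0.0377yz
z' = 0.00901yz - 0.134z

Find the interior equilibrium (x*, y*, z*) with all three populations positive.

x* ≈ 430, y* ≈ 14.9, z* ≈ 26.2

From dz/dt = 0: 0.00901y* = 0.134, so y* = 14.9.
From dx/dt = 0: 1.08(1 - x*/514) = 0.0118·14.9, giving x* = 514·(1 - 0.162) = 430.
From dy/dt = 0: 0.00359·430 - 0.556 = 0.0377z*, so z* = 0.989/0.0377 = 26.2.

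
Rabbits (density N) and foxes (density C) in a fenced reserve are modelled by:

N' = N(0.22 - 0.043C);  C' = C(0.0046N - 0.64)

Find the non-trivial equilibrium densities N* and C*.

Set dC/dt = 0 with C > 0: 0.0046N - 0.64 = 0, so N* = 0.64/0.0046 = 139.
Set dN/dt = 0 with N > 0: 0.22 - 0.043C = 0, so C* = 0.22/0.043 = 5.12.

N* ≈ 139, C* ≈ 5.12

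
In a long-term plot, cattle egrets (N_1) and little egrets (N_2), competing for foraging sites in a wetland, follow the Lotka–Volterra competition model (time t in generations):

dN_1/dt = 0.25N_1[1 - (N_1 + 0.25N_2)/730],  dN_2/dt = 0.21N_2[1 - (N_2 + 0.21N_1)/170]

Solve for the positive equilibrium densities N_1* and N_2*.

N_1* ≈ 726, N_2* ≈ 17.6

Setting both brackets to zero gives the nullclines N_1 + 0.25N_2 = 730 and 0.21N_1 + N_2 = 170.
Substituting N_2 = 170 - 0.21N_1 into the first: N_1(1 - 0.25·0.21) = 730 - 0.25·170.
So N_1* = 688/0.948 = 726, and then N_2* = 170 - 0.21·726 = 17.6.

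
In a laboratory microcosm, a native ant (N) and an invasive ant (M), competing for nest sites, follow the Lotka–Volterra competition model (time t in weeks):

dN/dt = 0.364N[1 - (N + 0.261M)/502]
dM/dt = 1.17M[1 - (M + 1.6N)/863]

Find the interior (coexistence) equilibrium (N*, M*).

N* ≈ 475, M* ≈ 103

Setting both brackets to zero gives the nullclines N + 0.261M = 502 and 1.6N + M = 863.
Substituting M = 863 - 1.6N into the first: N(1 - 0.261·1.6) = 502 - 0.261·863.
So N* = 277/0.582 = 475, and then M* = 863 - 1.6·475 = 103.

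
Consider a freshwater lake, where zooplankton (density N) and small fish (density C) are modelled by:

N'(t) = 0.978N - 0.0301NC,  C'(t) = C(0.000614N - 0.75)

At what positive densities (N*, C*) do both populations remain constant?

Set dC/dt = 0 with C > 0: 0.000614N - 0.75 = 0, so N* = 0.75/0.000614 = 1220.
Set dN/dt = 0 with N > 0: 0.978 - 0.0301C = 0, so C* = 0.978/0.0301 = 32.5.

N* ≈ 1220, C* ≈ 32.5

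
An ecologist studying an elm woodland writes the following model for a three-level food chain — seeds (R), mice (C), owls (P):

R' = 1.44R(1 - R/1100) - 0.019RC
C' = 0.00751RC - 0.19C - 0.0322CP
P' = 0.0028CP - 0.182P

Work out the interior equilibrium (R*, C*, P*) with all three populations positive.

From dP/dt = 0: 0.0028C* = 0.182, so C* = 65.
From dR/dt = 0: 1.44(1 - R*/1100) = 0.019·65, giving R* = 1100·(1 - 0.858) = 157.
From dC/dt = 0: 0.00751·157 - 0.19 = 0.0322P*, so P* = 0.986/0.0322 = 30.6.

R* ≈ 157, C* ≈ 65, P* ≈ 30.6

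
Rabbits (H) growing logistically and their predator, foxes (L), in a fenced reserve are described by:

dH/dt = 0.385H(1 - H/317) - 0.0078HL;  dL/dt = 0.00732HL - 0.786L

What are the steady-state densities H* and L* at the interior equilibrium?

H* ≈ 107, L* ≈ 32.6

From dL/dt = 0 with L > 0: 0.00732H* = 0.786, so H* = 107.
Substitute into dH/dt = 0: 0.385(1 - 107/317) = 0.0078L*.
The bracket is 0.661, giving L* = 0.255/0.0078 = 32.6.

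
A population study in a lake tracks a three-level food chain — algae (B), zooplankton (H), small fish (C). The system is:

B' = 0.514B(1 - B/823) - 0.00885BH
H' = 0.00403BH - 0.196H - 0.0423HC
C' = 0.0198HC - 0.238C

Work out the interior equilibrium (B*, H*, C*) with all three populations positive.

From dC/dt = 0: 0.0198H* = 0.238, so H* = 12.
From dB/dt = 0: 0.514(1 - B*/823) = 0.00885·12, giving B* = 823·(1 - 0.207) = 653.
From dH/dt = 0: 0.00403·653 - 0.196 = 0.0423C*, so C* = 2.43/0.0423 = 57.5.

B* ≈ 653, H* ≈ 12, C* ≈ 57.5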